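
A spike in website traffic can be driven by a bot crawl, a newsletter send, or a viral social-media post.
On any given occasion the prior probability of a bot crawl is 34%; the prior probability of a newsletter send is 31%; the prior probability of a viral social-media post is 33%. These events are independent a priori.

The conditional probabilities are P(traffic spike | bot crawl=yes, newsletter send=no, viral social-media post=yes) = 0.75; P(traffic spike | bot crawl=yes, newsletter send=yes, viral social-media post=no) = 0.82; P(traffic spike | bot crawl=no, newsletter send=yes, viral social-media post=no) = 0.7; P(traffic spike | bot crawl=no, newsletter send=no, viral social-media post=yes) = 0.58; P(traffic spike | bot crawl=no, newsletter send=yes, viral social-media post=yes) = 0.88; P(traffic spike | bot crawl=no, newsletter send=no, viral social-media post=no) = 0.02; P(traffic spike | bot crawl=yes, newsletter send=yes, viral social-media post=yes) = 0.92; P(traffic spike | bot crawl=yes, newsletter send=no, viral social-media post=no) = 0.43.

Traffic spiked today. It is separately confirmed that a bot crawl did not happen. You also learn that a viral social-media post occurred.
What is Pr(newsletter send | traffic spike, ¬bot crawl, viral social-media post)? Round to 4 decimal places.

Pr(newsletter send | traffic spike, ¬bot crawl, viral social-media post) ≈ 0.4053

P(traffic spike | ¬bot crawl, viral social-media post) = 0.58*0.69 + 0.88*0.31 = 0.400200 + 0.272800 = 0.673000
Of this, 0.272800 comes from 0.88*0.31 (the newsletter send=true cases).
So P(newsletter send | traffic spike, ¬bot crawl, viral social-media post) = 0.272800/0.673000 ≈ 0.4053.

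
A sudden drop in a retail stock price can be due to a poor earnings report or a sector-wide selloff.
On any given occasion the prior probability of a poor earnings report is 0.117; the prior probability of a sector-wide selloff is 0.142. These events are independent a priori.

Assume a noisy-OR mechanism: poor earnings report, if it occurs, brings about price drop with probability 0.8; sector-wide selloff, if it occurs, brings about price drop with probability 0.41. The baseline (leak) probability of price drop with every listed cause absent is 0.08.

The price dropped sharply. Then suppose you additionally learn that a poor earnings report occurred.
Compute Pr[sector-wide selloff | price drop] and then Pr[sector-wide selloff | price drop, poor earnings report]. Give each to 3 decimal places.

Under noisy-OR, P(price drop | causes) = 1 − (1−0.08)·∏(1−qᵢ) over the active causes.
Weight on sector-wide selloff=true, given the evidence: 0.057326 + 0.014810 = 0.072136
The normalizing constant is 0.08*0.883*0.858 + 0.4572*0.883*0.142 + 0.816*0.117*0.858 + 0.89144*0.117*0.142 = 0.214660
Posterior = 0.072136 / 0.214660 ≈ 0.336

Now condition on the additional information:
P(price drop | poor earnings report) = 0.816×0.858 + 0.89144×0.142 = 0.700128 + 0.126584 = 0.826712
Of this, 0.126584 comes from 0.89144×0.142 (the sector-wide selloff=true cases).
P(sector-wide selloff | price drop, poor earnings report) = 0.126584 / 0.826712 ≈ 0.153

Pr[sector-wide selloff | price drop] ≈ 0.336; Pr[sector-wide selloff | price drop, poor earnings report] ≈ 0.153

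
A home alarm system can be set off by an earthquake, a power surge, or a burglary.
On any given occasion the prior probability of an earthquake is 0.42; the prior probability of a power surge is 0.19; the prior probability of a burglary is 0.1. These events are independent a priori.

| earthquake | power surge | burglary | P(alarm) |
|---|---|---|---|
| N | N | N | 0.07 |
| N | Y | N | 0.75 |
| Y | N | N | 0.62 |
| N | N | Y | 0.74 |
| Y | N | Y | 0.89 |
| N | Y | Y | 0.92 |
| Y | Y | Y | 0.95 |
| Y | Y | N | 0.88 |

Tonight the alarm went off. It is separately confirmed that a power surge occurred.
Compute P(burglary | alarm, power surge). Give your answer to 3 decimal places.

P(burglary | alarm, power surge) ≈ 0.114

Weight on burglary=true, given the evidence: 0.053360 + 0.039900 = 0.093260
The normalizing constant is 0.75×0.58×0.9 + 0.92×0.58×0.1 + 0.88×0.42×0.9 + 0.95×0.42×0.1 = 0.817400
Posterior = 0.093260 / 0.817400 ≈ 0.114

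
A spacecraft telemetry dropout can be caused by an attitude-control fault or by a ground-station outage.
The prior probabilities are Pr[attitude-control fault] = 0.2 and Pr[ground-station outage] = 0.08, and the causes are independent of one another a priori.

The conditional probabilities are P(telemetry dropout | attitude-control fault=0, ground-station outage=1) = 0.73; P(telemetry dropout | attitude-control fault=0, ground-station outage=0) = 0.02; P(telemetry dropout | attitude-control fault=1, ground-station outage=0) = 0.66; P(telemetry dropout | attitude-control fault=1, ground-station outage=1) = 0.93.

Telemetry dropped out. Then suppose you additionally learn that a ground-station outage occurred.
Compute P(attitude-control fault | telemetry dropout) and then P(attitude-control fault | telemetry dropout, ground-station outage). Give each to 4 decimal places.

P(attitude-control fault | telemetry dropout) ≈ 0.6893; P(attitude-control fault | telemetry dropout, ground-station outage) ≈ 0.2416

P(telemetry dropout) = 0.02×0.8×0.92 + 0.73×0.8×0.08 + 0.66×0.2×0.92 + 0.93×0.2×0.08 = 0.014720 + 0.046720 + 0.121440 + 0.014880 = 0.197760
Restricting to configurations with attitude-control fault present: 0.121440 + 0.014880 = 0.136320.
P(attitude-control fault | telemetry dropout) = 0.136320 / 0.197760 ≈ 0.6893

Now also conditioning on ground-station outage=true:
P(telemetry dropout | ground-station outage) = 0.73×0.8 + 0.93×0.2 = 0.584000 + 0.186000 = 0.770000
Restricting to configurations with attitude-control fault present: 0.93×0.2 = 0.186000.
So P(attitude-control fault | telemetry dropout, ground-station outage) = 0.186000/0.770000 ≈ 0.2416.
The drop from 0.6893 to 0.2416 is the explaining-away (discounting) effect.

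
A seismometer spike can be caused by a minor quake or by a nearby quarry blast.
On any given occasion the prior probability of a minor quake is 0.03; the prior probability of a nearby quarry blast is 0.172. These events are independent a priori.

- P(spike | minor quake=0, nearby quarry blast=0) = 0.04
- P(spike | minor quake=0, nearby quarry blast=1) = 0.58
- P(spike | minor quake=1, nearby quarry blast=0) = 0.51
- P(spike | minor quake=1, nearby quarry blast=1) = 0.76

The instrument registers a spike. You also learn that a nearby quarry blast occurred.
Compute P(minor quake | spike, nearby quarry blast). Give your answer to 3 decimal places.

For the numerator, keep only minor quake=true terms: 0.76·0.03 = 0.022800
The normalizing constant is 0.58·0.97 + 0.76·0.03 = 0.585400
P(minor quake | spike, nearby quarry blast) = 0.022800/0.585400 ≈ 0.039

P(minor quake | spike, nearby quarry blast) ≈ 0.039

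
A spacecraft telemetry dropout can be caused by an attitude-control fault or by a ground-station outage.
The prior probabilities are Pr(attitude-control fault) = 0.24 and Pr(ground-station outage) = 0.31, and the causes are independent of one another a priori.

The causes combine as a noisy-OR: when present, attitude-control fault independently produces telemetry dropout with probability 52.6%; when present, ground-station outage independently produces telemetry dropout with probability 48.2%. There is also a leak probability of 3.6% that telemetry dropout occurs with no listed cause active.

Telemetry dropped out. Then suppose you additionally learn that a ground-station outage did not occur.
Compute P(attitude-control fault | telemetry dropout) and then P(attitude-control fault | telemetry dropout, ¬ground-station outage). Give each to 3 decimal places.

Under noisy-OR, P(telemetry dropout | causes) = 1 − (1−0.036)·∏(1−qᵢ) over the active causes.
Numerator (weight on configurations with attitude-control fault): 0.089931 + 0.056790 = 0.146721
Denominator P(telemetry dropout): 0.036·0.76·0.69 + 0.500648·0.76·0.31 + 0.543064·0.24·0.69 + 0.763307·0.24·0.31 = 0.283552
Posterior = 0.146721 / 0.283552 ≈ 0.517

Now condition on the additional information:
P(telemetry dropout | ¬ground-station outage) = 0.036*0.76 + 0.543064*0.24 = 0.027360 + 0.130335 = 0.157695
Of this, 0.130335 comes from 0.543064*0.24 (the attitude-control fault=true cases).
So P(attitude-control fault | telemetry dropout, ¬ground-station outage) = 0.130335/0.157695 ≈ 0.827.

P(attitude-control fault | telemetry dropout) ≈ 0.517; P(attitude-control fault | telemetry dropout, ¬ground-station outage) ≈ 0.827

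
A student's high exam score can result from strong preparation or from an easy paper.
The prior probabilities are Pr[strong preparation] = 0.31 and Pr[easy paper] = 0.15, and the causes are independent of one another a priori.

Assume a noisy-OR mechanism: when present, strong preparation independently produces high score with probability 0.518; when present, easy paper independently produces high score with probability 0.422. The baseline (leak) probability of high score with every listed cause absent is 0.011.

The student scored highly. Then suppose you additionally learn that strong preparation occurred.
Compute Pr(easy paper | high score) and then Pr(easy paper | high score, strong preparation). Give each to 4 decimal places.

Under noisy-OR, P(high score | causes) = 1 − (1−0.011)·∏(1−qᵢ) over the active causes.
Enumerate the 4 (strong preparation, easy paper) configurations and weight by the priors:
  P(high score) = 0.011·0.69·0.85 + 0.428358·0.69·0.15 + 0.523302·0.31·0.85 + 0.724469·0.31·0.15
        = 0.006451 + 0.044335 + 0.137890 + 0.033688 = 0.222364
The terms with easy paper present sum to 0.078023, so
  P(easy paper | high score) = 0.078023 / 0.222364 ≈ 0.3509

With the extra evidence:
P(high score | strong preparation) = 0.523302*0.85 + 0.724469*0.15 = 0.444807 + 0.108670 = 0.553477
Restricting to configurations with easy paper present: 0.724469*0.15 = 0.108670.
Hence the posterior is 0.108670/0.553477 ≈ 0.1963.

Pr(easy paper | high score) ≈ 0.3509; Pr(easy paper | high score, strong preparation) ≈ 0.1963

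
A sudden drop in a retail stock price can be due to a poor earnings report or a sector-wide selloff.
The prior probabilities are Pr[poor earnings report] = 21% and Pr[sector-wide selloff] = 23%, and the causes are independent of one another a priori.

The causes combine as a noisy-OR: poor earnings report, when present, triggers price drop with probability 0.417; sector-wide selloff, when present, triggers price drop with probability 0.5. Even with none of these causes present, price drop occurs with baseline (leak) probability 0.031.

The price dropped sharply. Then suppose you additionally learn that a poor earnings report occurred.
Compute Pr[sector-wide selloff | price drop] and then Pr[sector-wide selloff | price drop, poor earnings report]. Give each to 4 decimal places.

Pr[sector-wide selloff | price drop] ≈ 0.5899; Pr[sector-wide selloff | price drop, poor earnings report] ≈ 0.3300

Under noisy-OR, P(price drop | causes) = 1 − (1−0.031)·∏(1−qᵢ) over the active causes.
By total probability over the 4 (poor earnings report, sector-wide selloff) configurations:
  P(price drop) = 0.031*0.79*0.77 + 0.5155*0.79*0.23 + 0.435073*0.21*0.77 + 0.717537*0.21*0.23
        = 0.018857 + 0.093666 + 0.070351 + 0.034657 = 0.217531
The terms with sector-wide selloff present sum to 0.128323, so
  P(sector-wide selloff | price drop) = 0.128323 / 0.217531 ≈ 0.5899

Now condition on the additional information:
P(price drop | poor earnings report) = 0.435073*0.77 + 0.717537*0.23 = 0.335006 + 0.165034 = 0.500040
Of this, 0.165034 comes from 0.717537*0.23 (the sector-wide selloff=true cases).
P(sector-wide selloff | price drop, poor earnings report) = 0.165034 / 0.500040 ≈ 0.3300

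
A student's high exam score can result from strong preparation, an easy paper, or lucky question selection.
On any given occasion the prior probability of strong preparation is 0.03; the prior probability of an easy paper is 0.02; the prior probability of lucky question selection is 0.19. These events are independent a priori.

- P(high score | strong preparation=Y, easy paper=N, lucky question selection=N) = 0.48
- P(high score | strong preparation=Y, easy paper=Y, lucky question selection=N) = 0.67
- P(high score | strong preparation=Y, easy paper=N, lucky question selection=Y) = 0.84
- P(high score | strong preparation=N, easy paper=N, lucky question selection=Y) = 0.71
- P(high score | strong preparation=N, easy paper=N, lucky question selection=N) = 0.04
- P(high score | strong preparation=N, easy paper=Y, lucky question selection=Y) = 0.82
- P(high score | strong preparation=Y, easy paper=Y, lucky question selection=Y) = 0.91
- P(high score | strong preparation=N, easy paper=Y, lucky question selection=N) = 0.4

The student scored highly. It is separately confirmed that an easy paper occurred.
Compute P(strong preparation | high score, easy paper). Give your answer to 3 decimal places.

P(high score | easy paper) = 0.4×0.97×0.81 + 0.82×0.97×0.19 + 0.67×0.03×0.81 + 0.91×0.03×0.19 = 0.314280 + 0.151126 + 0.016281 + 0.005187 = 0.486874
The strong preparation-present share is 0.016281 + 0.005187 = 0.021468.
P(strong preparation | high score, easy paper) = 0.021468 / 0.486874 ≈ 0.044

P(strong preparation | high score, easy paper) ≈ 0.044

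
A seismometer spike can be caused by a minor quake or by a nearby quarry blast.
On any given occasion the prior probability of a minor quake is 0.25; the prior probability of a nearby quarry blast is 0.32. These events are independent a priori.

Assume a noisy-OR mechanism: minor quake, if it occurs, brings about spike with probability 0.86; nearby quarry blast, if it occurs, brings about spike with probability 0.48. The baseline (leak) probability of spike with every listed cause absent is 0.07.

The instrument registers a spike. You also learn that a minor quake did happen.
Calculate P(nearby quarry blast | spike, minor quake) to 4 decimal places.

Under noisy-OR, P(spike | causes) = 1 − (1−0.07)·∏(1−qᵢ) over the active causes.
P(spike | minor quake) = 0.8698·0.68 + 0.932296·0.32 = 0.591464 + 0.298335 = 0.889799
The nearby quarry blast-present share is 0.932296·0.32 = 0.298335.
So P(nearby quarry blast | spike, minor quake) = 0.298335/0.889799 ≈ 0.3353.

P(nearby quarry blast | spike, minor quake) ≈ 0.3353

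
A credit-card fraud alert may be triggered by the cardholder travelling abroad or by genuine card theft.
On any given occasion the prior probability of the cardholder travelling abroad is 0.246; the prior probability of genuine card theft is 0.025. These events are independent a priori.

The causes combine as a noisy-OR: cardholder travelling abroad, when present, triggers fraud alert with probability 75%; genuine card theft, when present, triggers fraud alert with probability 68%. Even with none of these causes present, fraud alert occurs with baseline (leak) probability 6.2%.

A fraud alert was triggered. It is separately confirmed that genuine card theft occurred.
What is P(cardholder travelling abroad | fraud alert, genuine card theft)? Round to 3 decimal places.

Under noisy-OR, P(fraud alert | causes) = 1 − (1−0.062)·∏(1−qᵢ) over the active causes.
P(fraud alert | genuine card theft) = 0.69984·0.754 + 0.92496·0.246 = 0.527679 + 0.227540 = 0.755219
Of this, 0.227540 comes from 0.92496·0.246 (the cardholder travelling abroad=true cases).
P(cardholder travelling abroad | fraud alert, genuine card theft) = 0.227540 / 0.755219 ≈ 0.301

P(cardholder travelling abroad | fraud alert, genuine card theft) ≈ 0.301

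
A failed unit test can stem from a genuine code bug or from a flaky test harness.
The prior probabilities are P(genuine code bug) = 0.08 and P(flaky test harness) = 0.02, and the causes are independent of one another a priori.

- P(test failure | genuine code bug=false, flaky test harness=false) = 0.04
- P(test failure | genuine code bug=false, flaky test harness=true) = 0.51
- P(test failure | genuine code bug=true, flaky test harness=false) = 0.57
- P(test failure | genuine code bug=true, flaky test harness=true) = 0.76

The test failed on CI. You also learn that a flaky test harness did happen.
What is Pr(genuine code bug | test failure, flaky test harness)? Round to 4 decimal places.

By total probability over both values of genuine code bug:
  P(test failure | flaky test harness) = 0.51·0.92 + 0.76·0.08
        = 0.469200 + 0.060800 = 0.530000
Keeping only the genuine code bug-present terms gives 0.060800, so
  P(genuine code bug | test failure, flaky test harness) = 0.060800 / 0.530000 ≈ 0.1147

Pr(genuine code bug | test failure, flaky test harness) ≈ 0.1147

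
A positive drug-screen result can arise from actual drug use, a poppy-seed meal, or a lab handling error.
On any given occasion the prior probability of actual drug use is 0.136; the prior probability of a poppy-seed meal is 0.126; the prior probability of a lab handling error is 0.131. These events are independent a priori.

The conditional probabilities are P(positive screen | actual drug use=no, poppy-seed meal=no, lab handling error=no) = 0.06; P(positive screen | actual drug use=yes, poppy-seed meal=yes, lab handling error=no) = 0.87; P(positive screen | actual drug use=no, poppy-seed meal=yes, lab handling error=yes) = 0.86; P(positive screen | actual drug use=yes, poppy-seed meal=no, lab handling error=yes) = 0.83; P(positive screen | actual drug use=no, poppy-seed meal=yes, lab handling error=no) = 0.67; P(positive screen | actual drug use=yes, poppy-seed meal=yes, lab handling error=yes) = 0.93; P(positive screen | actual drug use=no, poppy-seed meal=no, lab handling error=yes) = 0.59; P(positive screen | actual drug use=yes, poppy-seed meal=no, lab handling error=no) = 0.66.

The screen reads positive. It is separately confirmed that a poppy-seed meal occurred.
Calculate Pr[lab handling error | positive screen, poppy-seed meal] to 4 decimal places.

Pr[lab handling error | positive screen, poppy-seed meal] ≈ 0.1583

Sum P(positive screen|·) weighted by the priors over the 4 (actual drug use, lab handling error) configurations:
  P(positive screen | poppy-seed meal) = 0.67×0.864×0.869 + 0.86×0.864×0.131 + 0.87×0.136×0.869 + 0.93×0.136×0.131
        = 0.503047 + 0.097338 + 0.102820 + 0.016569 = 0.719774
The terms with lab handling error present sum to 0.113907, so
  P(lab handling error | positive screen, poppy-seed meal) = 0.113907 / 0.719774 ≈ 0.1583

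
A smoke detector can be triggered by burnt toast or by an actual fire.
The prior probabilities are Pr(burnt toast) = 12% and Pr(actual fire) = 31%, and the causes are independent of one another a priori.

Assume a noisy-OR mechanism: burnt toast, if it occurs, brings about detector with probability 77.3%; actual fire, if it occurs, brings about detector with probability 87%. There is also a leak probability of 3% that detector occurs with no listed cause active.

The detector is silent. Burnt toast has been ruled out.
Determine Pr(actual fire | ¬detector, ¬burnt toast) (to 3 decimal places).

Pr(actual fire | ¬detector, ¬burnt toast) ≈ 0.055

Under noisy-OR, P(detector | causes) = 1 − (1−0.03)·∏(1−qᵢ) over the active causes.
By total probability over both values of actual fire:
  P(¬detector | ¬burnt toast) = 0.97×0.69 + 0.1261×0.31
        = 0.669300 + 0.039091 = 0.708391
Configurations with actual fire contribute 0.039091, so
  P(actual fire | ¬detector, ¬burnt toast) = 0.039091 / 0.708391 ≈ 0.055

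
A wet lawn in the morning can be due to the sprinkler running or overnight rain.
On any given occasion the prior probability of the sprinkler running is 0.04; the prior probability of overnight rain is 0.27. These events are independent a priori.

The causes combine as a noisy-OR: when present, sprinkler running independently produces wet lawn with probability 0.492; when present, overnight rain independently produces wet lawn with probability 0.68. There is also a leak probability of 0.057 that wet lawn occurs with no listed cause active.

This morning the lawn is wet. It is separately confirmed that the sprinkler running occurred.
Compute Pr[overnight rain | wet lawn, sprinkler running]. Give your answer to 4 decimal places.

Pr[overnight rain | wet lawn, sprinkler running] ≈ 0.3754

Under noisy-OR, P(wet lawn | causes) = 1 − (1−0.057)·∏(1−qᵢ) over the active causes.
Sum P(wet lawn|·) weighted by the priors over both values of overnight rain:
  P(wet lawn | sprinkler running) = 0.520956*0.73 + 0.846706*0.27
        = 0.380298 + 0.228611 = 0.608909
The terms with overnight rain present sum to 0.228611, so
  P(overnight rain | wet lawn, sprinkler running) = 0.228611 / 0.608909 ≈ 0.3754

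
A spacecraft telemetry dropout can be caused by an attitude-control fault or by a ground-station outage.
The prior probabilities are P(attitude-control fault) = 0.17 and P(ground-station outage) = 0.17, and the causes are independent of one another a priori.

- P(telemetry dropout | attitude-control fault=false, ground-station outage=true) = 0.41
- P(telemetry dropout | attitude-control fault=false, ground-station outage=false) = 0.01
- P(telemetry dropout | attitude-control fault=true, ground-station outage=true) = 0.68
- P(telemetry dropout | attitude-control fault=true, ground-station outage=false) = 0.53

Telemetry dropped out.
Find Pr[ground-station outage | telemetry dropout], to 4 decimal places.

Pr[ground-station outage | telemetry dropout] ≈ 0.4869

Weight on ground-station outage=true, given the evidence: 0.057851 + 0.019652 = 0.077503
The normalizing constant is 0.01×0.83×0.83 + 0.41×0.83×0.17 + 0.53×0.17×0.83 + 0.68×0.17×0.17 = 0.159175
P(ground-station outage | telemetry dropout) = 0.077503/0.159175 ≈ 0.4869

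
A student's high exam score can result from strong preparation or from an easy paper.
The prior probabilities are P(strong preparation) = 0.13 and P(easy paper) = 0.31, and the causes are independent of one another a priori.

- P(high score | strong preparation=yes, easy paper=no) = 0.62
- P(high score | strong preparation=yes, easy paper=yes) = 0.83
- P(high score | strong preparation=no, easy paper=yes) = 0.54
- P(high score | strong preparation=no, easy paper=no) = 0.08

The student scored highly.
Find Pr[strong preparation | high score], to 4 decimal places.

Pr[strong preparation | high score] ≈ 0.3150

P(high score) = 0.08×0.87×0.69 + 0.54×0.87×0.31 + 0.62×0.13×0.69 + 0.83×0.13×0.31 = 0.048024 + 0.145638 + 0.055614 + 0.033449 = 0.282725
The strong preparation-present share is 0.055614 + 0.033449 = 0.089063.
P(strong preparation | high score) = 0.089063 / 0.282725 ≈ 0.3150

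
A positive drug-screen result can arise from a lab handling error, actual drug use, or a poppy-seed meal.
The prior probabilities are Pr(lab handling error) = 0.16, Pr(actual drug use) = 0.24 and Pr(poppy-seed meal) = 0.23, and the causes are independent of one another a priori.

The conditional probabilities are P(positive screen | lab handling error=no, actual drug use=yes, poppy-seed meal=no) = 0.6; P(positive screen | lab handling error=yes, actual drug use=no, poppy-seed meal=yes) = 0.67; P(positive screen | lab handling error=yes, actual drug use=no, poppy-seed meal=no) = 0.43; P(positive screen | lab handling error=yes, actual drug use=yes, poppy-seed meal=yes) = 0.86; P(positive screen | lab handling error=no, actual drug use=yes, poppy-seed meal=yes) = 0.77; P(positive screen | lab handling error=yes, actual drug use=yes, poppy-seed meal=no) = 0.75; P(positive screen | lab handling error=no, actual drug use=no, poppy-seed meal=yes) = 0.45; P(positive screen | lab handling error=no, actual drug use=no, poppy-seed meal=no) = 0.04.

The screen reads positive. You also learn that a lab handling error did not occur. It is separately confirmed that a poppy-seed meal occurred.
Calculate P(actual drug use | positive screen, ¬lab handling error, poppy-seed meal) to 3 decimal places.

P(positive screen | ¬lab handling error, poppy-seed meal) = 0.45×0.76 + 0.77×0.24 = 0.342000 + 0.184800 = 0.526800
Restricting to configurations with actual drug use present: 0.77×0.24 = 0.184800.
P(actual drug use | positive screen, ¬lab handling error, poppy-seed meal) = 0.184800 / 0.526800 ≈ 0.351

P(actual drug use | positive screen, ¬lab handling error, poppy-seed meal) ≈ 0.351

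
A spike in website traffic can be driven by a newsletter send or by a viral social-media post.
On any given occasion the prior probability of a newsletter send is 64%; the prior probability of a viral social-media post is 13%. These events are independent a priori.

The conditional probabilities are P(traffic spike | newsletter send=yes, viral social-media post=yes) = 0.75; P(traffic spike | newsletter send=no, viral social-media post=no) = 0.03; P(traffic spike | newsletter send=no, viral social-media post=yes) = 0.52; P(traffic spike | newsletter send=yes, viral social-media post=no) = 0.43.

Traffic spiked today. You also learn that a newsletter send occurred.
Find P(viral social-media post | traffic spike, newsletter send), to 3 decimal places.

P(viral social-media post | traffic spike, newsletter send) ≈ 0.207

P(traffic spike | newsletter send) = 0.43*0.87 + 0.75*0.13 = 0.374100 + 0.097500 = 0.471600
Restricting to configurations with viral social-media post present: 0.75*0.13 = 0.097500.
P(viral social-media post | traffic spike, newsletter send) = 0.097500 / 0.471600 ≈ 0.207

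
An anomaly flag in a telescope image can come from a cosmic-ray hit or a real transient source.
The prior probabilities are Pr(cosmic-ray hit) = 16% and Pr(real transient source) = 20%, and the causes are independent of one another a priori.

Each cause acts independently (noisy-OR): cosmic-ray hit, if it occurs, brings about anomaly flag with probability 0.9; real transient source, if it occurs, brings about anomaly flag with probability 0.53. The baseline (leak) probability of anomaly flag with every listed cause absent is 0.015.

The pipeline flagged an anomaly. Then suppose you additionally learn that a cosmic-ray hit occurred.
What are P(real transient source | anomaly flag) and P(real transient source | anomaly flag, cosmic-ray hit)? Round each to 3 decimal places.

Under noisy-OR, P(anomaly flag | causes) = 1 − (1−0.015)·∏(1−qᵢ) over the active causes.
P(anomaly flag) = 0.015×0.84×0.8 + 0.53705×0.84×0.2 + 0.9015×0.16×0.8 + 0.953705×0.16×0.2 = 0.010080 + 0.090224 + 0.115392 + 0.030519 = 0.246215
The real transient source-present share is 0.090224 + 0.030519 = 0.120743.
Hence the posterior is 0.120743/0.246215 ≈ 0.490.

Now condition on the additional information:
Sum P(anomaly flag|·) weighted by the priors over both values of real transient source:
  P(anomaly flag | cosmic-ray hit) = 0.9015*0.8 + 0.953705*0.2
        = 0.721200 + 0.190741 = 0.911941
Configurations with real transient source contribute 0.190741, so
  P(real transient source | anomaly flag, cosmic-ray hit) = 0.190741 / 0.911941 ≈ 0.209

P(real transient source | anomaly flag) ≈ 0.490; P(real transient source | anomaly flag, cosmic-ray hit) ≈ 0.209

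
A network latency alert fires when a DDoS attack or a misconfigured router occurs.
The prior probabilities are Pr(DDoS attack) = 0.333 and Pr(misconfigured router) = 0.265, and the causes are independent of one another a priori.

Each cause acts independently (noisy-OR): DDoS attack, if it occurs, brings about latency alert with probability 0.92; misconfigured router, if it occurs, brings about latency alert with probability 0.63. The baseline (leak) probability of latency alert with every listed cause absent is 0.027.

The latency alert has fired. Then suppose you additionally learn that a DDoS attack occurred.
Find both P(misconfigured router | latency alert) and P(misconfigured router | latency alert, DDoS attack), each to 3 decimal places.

P(misconfigured router | latency alert) ≈ 0.454; P(misconfigured router | latency alert, DDoS attack) ≈ 0.275

Under noisy-OR, P(latency alert | causes) = 1 − (1−0.027)·∏(1−qᵢ) over the active causes.
P(latency alert) = 0.027×0.667×0.735 + 0.63999×0.667×0.265 + 0.92216×0.333×0.735 + 0.971199×0.333×0.265 = 0.013237 + 0.113121 + 0.225703 + 0.085703 = 0.437764
Of this, 0.198824 comes from 0.113121 + 0.085703 (the misconfigured router=true cases).
Hence the posterior is 0.198824/0.437764 ≈ 0.454.

Now condition on the additional information:
P(latency alert | DDoS attack) = 0.92216*0.735 + 0.971199*0.265 = 0.677788 + 0.257368 = 0.935156
Of this, 0.257368 comes from 0.971199*0.265 (the misconfigured router=true cases).
Hence the posterior is 0.257368/0.935156 ≈ 0.275.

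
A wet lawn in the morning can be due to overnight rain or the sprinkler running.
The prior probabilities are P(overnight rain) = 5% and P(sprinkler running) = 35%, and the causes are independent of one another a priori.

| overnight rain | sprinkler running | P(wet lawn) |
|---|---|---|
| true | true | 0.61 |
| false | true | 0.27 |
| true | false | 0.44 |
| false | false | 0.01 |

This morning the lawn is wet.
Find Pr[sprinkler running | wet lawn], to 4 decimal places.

P(wet lawn) = 0.01·0.95·0.65 + 0.27·0.95·0.35 + 0.44·0.05·0.65 + 0.61·0.05·0.35 = 0.006175 + 0.089775 + 0.014300 + 0.010675 = 0.120925
Of this, 0.100450 comes from 0.089775 + 0.010675 (the sprinkler running=true cases).
P(sprinkler running | wet lawn) = 0.100450 / 0.120925 ≈ 0.8307

Pr[sprinkler running | wet lawn] ≈ 0.8307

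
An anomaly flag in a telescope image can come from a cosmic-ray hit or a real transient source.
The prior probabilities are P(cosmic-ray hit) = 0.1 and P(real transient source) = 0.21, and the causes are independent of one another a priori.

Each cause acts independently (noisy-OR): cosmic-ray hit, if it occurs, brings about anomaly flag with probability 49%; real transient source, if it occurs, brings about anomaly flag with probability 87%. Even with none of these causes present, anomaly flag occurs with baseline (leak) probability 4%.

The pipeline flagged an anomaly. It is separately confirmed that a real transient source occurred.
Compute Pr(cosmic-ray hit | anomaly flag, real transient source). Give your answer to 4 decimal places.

Under noisy-OR, P(anomaly flag | causes) = 1 − (1−0.04)·∏(1−qᵢ) over the active causes.
P(anomaly flag | real transient source) = 0.8752·0.9 + 0.936352·0.1 = 0.787680 + 0.093635 = 0.881315
The cosmic-ray hit-present share is 0.936352·0.1 = 0.093635.
Hence the posterior is 0.093635/0.881315 ≈ 0.1062.

Pr(cosmic-ray hit | anomaly flag, real transient source) ≈ 0.1062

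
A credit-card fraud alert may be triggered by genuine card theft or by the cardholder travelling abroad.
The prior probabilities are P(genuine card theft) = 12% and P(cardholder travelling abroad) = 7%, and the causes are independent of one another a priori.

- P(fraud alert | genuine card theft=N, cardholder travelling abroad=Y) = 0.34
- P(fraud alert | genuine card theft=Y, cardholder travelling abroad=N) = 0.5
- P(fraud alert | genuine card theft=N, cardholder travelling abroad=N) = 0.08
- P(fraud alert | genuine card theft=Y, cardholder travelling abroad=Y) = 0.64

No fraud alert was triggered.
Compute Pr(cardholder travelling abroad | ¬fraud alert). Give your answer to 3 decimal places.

Pr(cardholder travelling abroad | ¬fraud alert) ≈ 0.051

By total probability over the 4 (genuine card theft, cardholder travelling abroad) configurations:
  P(¬fraud alert) = 0.92·0.88·0.93 + 0.66·0.88·0.07 + 0.5·0.12·0.93 + 0.36·0.12·0.07
        = 0.752928 + 0.040656 + 0.055800 + 0.003024 = 0.852408
Keeping only the cardholder travelling abroad-present terms gives 0.043680, so
  P(cardholder travelling abroad | ¬fraud alert) = 0.043680 / 0.852408 ≈ 0.051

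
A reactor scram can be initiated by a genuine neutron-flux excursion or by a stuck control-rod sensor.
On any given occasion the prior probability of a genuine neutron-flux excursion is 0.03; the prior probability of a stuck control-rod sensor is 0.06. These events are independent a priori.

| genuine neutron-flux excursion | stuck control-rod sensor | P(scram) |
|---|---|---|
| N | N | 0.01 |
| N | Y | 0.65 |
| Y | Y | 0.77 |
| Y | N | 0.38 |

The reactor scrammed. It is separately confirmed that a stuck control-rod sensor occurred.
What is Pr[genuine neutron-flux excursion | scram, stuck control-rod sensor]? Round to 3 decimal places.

Pr[genuine neutron-flux excursion | scram, stuck control-rod sensor] ≈ 0.035

By total probability over both values of genuine neutron-flux excursion:
  P(scram | stuck control-rod sensor) = 0.65*0.97 + 0.77*0.03
        = 0.630500 + 0.023100 = 0.653600
Configurations with genuine neutron-flux excursion contribute 0.023100, so
  P(genuine neutron-flux excursion | scram, stuck control-rod sensor) = 0.023100 / 0.653600 ≈ 0.035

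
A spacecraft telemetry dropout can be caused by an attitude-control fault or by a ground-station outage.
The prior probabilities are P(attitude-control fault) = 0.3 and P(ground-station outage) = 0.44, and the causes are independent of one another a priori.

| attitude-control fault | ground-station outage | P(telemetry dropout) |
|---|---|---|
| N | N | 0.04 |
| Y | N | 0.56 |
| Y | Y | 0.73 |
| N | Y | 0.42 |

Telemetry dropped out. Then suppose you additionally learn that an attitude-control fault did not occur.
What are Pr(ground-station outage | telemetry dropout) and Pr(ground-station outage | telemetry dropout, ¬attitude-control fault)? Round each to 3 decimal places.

Pr(ground-station outage | telemetry dropout) ≈ 0.673; Pr(ground-station outage | telemetry dropout, ¬attitude-control fault) ≈ 0.892

By total probability over the 4 (attitude-control fault, ground-station outage) configurations:
  P(telemetry dropout) = 0.04*0.7*0.56 + 0.42*0.7*0.44 + 0.56*0.3*0.56 + 0.73*0.3*0.44
        = 0.015680 + 0.129360 + 0.094080 + 0.096360 = 0.335480
Keeping only the ground-station outage-present terms gives 0.225720, so
  P(ground-station outage | telemetry dropout) = 0.225720 / 0.335480 ≈ 0.673

Now also conditioning on attitude-control fault≠true:
Enumerate both values of ground-station outage and weight by the priors:
  P(telemetry dropout | ¬attitude-control fault) = 0.04*0.56 + 0.42*0.44
        = 0.022400 + 0.184800 = 0.207200
Keeping only the ground-station outage-present terms gives 0.184800, so
  P(ground-station outage | telemetry dropout, ¬attitude-control fault) = 0.184800 / 0.207200 ≈ 0.892
With attitude-control fault excluded, ground-station outage must carry more of the explanatory weight for the telemetry dropout.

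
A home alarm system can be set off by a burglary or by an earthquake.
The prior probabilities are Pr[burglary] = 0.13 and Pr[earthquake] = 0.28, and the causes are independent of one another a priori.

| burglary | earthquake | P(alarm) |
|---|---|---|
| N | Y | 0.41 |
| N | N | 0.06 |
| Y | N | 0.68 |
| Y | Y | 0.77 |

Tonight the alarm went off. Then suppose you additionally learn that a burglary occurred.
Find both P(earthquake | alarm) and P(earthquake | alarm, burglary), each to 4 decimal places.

Sum P(alarm|·) weighted by the priors over the 4 (burglary, earthquake) configurations:
  P(alarm) = 0.06×0.87×0.72 + 0.41×0.87×0.28 + 0.68×0.13×0.72 + 0.77×0.13×0.28
        = 0.037584 + 0.099876 + 0.063648 + 0.028028 = 0.229136
Configurations with earthquake contribute 0.127904, so
  P(earthquake | alarm) = 0.127904 / 0.229136 ≈ 0.5582

With the extra evidence:
By total probability over both values of earthquake:
  P(alarm | burglary) = 0.68×0.72 + 0.77×0.28
        = 0.489600 + 0.215600 = 0.705200
The terms with earthquake present sum to 0.215600, so
  P(earthquake | alarm, burglary) = 0.215600 / 0.705200 ≈ 0.3057
Conditioning on burglary lowers the posterior on earthquake: the classic explaining-away effect in a common-effect structure.

P(earthquake | alarm) ≈ 0.5582; P(earthquake | alarm, burglary) ≈ 0.3057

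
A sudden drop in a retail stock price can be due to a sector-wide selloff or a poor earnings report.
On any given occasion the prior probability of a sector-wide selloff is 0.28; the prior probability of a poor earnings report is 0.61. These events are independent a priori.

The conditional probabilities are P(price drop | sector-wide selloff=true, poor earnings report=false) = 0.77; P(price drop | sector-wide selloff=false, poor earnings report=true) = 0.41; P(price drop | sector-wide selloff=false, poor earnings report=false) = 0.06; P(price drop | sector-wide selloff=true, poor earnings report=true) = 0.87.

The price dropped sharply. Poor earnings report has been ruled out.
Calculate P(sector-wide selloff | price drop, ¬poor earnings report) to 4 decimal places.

P(sector-wide selloff | price drop, ¬poor earnings report) ≈ 0.8331

Sum P(price drop|·) weighted by the priors over both values of sector-wide selloff:
  P(price drop | ¬poor earnings report) = 0.06*0.72 + 0.77*0.28
        = 0.043200 + 0.215600 = 0.258800
Keeping only the sector-wide selloff-present terms gives 0.215600, so
  P(sector-wide selloff | price drop, ¬poor earnings report) = 0.215600 / 0.258800 ≈ 0.8331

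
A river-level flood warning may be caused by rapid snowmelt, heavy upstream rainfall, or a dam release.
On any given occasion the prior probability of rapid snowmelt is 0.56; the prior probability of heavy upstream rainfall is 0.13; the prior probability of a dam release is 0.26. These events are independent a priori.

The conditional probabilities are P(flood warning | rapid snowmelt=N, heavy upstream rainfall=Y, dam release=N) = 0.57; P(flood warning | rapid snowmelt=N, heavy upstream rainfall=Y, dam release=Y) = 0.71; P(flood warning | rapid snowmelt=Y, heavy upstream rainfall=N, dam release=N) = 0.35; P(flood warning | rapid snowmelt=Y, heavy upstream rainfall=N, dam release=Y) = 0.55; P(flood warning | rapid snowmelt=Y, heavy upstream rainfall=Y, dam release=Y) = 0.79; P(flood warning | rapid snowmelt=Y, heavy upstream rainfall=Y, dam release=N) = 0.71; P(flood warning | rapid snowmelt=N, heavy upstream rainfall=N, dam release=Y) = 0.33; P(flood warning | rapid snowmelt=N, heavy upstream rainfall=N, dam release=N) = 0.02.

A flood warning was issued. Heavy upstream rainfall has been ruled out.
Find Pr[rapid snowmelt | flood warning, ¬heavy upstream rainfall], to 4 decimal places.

For the numerator, keep only rapid snowmelt=true terms: 0.145040 + 0.080080 = 0.225120
The normalizing constant is 0.02×0.44×0.74 + 0.33×0.44×0.26 + 0.35×0.56×0.74 + 0.55×0.56×0.26 = 0.269384
Posterior = 0.225120 / 0.269384 ≈ 0.8357

Pr[rapid snowmelt | flood warning, ¬heavy upstream rainfall] ≈ 0.8357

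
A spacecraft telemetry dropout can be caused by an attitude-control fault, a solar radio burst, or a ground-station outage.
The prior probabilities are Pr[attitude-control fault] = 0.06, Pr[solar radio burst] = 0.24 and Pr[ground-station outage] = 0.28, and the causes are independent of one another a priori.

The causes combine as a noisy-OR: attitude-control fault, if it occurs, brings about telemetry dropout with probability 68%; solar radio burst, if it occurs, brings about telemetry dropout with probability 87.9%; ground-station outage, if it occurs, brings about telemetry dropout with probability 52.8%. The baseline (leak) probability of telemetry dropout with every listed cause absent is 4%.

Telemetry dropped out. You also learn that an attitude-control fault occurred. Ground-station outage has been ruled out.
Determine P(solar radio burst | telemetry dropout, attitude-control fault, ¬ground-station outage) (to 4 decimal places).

P(solar radio burst | telemetry dropout, attitude-control fault, ¬ground-station outage) ≈ 0.3050

Under noisy-OR, P(telemetry dropout | causes) = 1 − (1−0.04)·∏(1−qᵢ) over the active causes.
Sum P(telemetry dropout|·) weighted by the priors over both values of solar radio burst:
  P(telemetry dropout | attitude-control fault, ¬ground-station outage) = 0.6928·0.76 + 0.962829·0.24
        = 0.526528 + 0.231079 = 0.757607
Configurations with solar radio burst contribute 0.231079, so
  P(solar radio burst | telemetry dropout, attitude-control fault, ¬ground-station outage) = 0.231079 / 0.757607 ≈ 0.3050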